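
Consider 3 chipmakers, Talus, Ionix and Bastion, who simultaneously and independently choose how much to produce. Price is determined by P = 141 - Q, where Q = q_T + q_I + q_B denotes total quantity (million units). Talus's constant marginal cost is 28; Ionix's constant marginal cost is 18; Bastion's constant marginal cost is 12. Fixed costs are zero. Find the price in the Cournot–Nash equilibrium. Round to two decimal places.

Talus's profit: π_T = (141 - Q)q_T - (28q_T). Setting ∂π_T/∂q_T = 0: 113 - 2q_T - (q_I + q_B) = 0.
Ionix's profit: π_I = (141 - Q)q_I - (18q_I). Setting ∂π_I/∂q_I = 0: 123 - 2q_I - (q_T + q_B) = 0.
Bastion's first-order condition: 129 - 2q_B - (q_T + q_I) = 0.
Summing all 3 equations gives 365 − 4Q = 0, hence Q = 365/4.
Back-substituting: q_T = (113 − 365/4) = 87/4, q_I = (123 − 365/4) = 127/4, q_B = (129 − 365/4) = 151/4.
Total output Q = 365/4, so price P = 141 - 365/4 = 199/4.

49.75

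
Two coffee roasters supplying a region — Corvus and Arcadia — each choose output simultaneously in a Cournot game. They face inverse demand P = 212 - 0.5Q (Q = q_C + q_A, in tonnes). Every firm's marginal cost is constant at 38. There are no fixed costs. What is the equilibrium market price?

Each firm earns π_i = (212 - 0.5Q)q_i - 38q_i.
Setting ∂π_i/∂q_i = 0 with rivals' quantities fixed: 174 - q_i - (1/2)q_j = 0.
With identical firms every q_j equals q_i, so q_j = q_i and 174 = (3/2)q_i, giving q_i = 116.
Total output Q = 232, so price P = 212 - (1/2)·232 = 96.

96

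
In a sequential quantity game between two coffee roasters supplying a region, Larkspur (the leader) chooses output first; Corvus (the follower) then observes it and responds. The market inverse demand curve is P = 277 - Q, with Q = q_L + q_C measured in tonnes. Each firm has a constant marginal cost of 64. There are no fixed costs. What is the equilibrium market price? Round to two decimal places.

The follower Corvus best-responds to any q_L: π_C = (277 - Q)q_C - 64q_C.
∂π_C/∂q_C = 213 - q_L - 2q_C = 0 gives the reaction function q_C = (213 - q_L)/2.
Larkspur substitutes q_C(q_L) into its own profit: π_L = q_L(277 - q_L - (213 - q_L)/2) - 64q_L = (341/2 - (1/2)q_L)q_L - 64q_L.
Leader FOC: 213/2 - q_L = 0, so q_L = 213/2.
Then q_C = (213 - 213/2)/2 = 213/4.
Total output Q = 639/4, so price P = 277 - 639/4 = 469/4.

117.25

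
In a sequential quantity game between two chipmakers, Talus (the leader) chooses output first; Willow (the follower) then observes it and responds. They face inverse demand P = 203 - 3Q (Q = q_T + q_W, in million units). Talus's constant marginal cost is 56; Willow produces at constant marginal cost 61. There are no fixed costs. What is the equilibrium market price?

Solve by backward induction. Given q_T, the follower Willow maximises π_W = (203 - 3q_T - 3q_W)q_W - 61q_W.
∂π_W/∂q_W = 142 - 3q_T - 6q_W = 0 gives the reaction function q_W = (142 - 3q_T)/6.
The leader anticipates this reaction. Substituting into P = 203 - 3Q gives P = 132 - (3/2)q_T, so π_T = (132 - (3/2)q_T)q_T - 56q_T.
Maximising: ∂π_T/∂q_T = 76 - 3q_T = 0, giving q_T = 76/3.
Then q_W = (142 - 3·(76/3))/6 = 11.
Total output Q = 109/3, so price P = 203 - 3·(109/3) = 94.

94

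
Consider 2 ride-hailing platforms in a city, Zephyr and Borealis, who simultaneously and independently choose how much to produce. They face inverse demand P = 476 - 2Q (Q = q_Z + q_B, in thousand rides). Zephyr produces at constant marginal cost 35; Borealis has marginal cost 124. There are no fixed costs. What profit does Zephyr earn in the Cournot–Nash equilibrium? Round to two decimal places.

15605.56

Zephyr's profit: π_Z = (476 - 2Q)q_Z - (35q_Z). Setting ∂π_Z/∂q_Z = 0: 441 - 4q_Z - 2(q_B) = 0.
Borealis's first-order condition: 352 - 4q_B - 2(q_Z) = 0.
Best responses: q_Z = (441 - 2q_B)/4, q_B = (352 - 2q_Z)/4.
Substituting one into the other gives q_Z = 265/3 and q_B = 263/6.
Price P = 476 - 2·(793/6) = 635/3.
Zephyr's profit: (635/3 - 35)·(265/3) = 15605.5556.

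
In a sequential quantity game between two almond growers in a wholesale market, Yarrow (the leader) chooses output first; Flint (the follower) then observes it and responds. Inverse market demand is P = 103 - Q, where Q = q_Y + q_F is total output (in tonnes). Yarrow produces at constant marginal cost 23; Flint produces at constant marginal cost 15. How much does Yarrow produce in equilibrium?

The follower Flint best-responds to any q_Y: π_F = (103 - Q)q_F - 15q_F.
∂π_F/∂q_F = 88 - q_Y - 2q_F = 0 gives the reaction function q_F = (88 - q_Y)/2.
The leader anticipates this reaction. Substituting into P = 103 - Q gives P = 59 - (1/2)q_Y, so π_Y = (59 - (1/2)q_Y)q_Y - 23q_Y.
Leader FOC: 36 - q_Y = 0, so q_Y = 36.
Then q_F = (88 - 36)/2 = 26.

36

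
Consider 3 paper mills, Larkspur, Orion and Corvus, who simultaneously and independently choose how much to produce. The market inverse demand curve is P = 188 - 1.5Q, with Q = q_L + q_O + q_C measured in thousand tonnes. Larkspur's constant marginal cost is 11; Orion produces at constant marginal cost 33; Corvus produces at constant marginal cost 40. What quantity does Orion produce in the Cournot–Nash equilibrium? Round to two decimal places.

23.33

Larkspur's profit: π_L = (188 - 1.5Q)q_L - (11q_L). Setting ∂π_L/∂q_L = 0: 177 - 3q_L - (3/2)(q_O + q_C) = 0.
Orion's first-order condition: 155 - 3q_O - (3/2)(q_L + q_C) = 0.
Corvus's profit: π_C = (188 - 1.5Q)q_C - (40q_C). Setting ∂π_C/∂q_C = 0: 148 - 3q_C - (3/2)(q_L + q_O) = 0.
Adding the 3 first-order conditions: 480 − 6Q = 0, so Q = 80.
Back-substituting: q_L = (177 − 120)/(3/2) = 38, q_O = (155 − 120)/(3/2) = 70/3, q_C = (148 − 120)/(3/2) = 56/3.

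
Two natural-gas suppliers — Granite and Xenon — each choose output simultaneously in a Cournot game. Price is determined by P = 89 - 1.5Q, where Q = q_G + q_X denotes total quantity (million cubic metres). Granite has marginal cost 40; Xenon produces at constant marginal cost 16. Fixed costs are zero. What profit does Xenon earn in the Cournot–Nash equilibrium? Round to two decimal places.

Granite's profit: π_G = (89 - 1.5Q)q_G - (40q_G). Setting ∂π_G/∂q_G = 0: 49 - 3q_G - (3/2)(q_X) = 0.
Xenon's profit: π_X = (89 - 1.5Q)q_X - (16q_X). Setting ∂π_X/∂q_X = 0: 73 - 3q_X - (3/2)(q_G) = 0.
Best responses: q_G = (49 - (3/2)q_X)/3, q_X = (73 - (3/2)q_G)/3.
Substituting one into the other gives q_G = 50/9 and q_X = 194/9.
Price P = 89 - (3/2)·(244/9) = 145/3.
Xenon's profit: (145/3 - 16)·(194/9) = 696.9630.

696.96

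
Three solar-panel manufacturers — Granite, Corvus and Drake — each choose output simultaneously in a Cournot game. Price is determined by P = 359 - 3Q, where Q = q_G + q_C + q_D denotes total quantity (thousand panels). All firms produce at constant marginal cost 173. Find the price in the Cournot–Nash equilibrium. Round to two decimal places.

219.50

Each firm earns π_i = (359 - 3Q)q_i - 173q_i.
Setting ∂π_i/∂q_i = 0 with rivals' quantities fixed: 186 - 6q_i - 3·Σ_{j≠i} q_j = 0.
With identical firms every q_j equals q_i, so Σ_{j≠i} q_j = 2q_i and 186 = 12q_i, giving q_i = 31/2.
Total output Q = 93/2, so price P = 359 - 3·(93/2) = 439/2.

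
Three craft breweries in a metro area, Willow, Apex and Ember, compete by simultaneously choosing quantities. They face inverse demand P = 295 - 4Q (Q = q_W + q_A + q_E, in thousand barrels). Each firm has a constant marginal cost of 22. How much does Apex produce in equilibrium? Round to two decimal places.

Each firm earns π_i = (295 - 4Q)q_i - 22q_i.
Setting ∂π_i/∂q_i = 0 with rivals' quantities fixed: 273 - 8q_i - 4·Σ_{j≠i} q_j = 0.
With identical firms every q_j equals q_i, so Σ_{j≠i} q_j = 2q_i and 273 = 16q_i, giving q_i = 273/16.

17.06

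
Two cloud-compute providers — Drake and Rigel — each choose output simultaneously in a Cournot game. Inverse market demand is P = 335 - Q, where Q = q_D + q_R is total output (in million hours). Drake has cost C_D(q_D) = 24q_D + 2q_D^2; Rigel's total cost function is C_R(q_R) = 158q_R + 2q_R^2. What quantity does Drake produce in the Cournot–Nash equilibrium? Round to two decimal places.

48.26

Drake's profit: π_D = (335 - Q)q_D - (24q_D + 2q_D²). Setting ∂π_D/∂q_D = 0: 311 - 6q_D - (q_R) = 0.
Rigel's profit: π_R = (335 - Q)q_R - (158q_R + 2q_R²). Setting ∂π_R/∂q_R = 0: 177 - 6q_R - (q_D) = 0.
Best responses: q_D = (311 - q_R)/6, q_R = (177 - q_D)/6.
Substituting one into the other gives q_D = 1689/35 and q_R = 751/35.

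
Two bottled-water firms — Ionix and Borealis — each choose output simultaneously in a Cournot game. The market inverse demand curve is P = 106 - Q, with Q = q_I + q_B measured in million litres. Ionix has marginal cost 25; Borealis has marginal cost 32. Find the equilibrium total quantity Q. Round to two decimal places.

Ionix's profit: π_I = (106 - Q)q_I - (25q_I). Setting ∂π_I/∂q_I = 0: 81 - 2q_I - (q_B) = 0.
Borealis's first-order condition: 74 - 2q_B - (q_I) = 0.
So q_I = (81 - q_B)/2 and q_B = (74 - q_I)/2.
Solving the pair: q_I = 88/3, q_B = 67/3.
Total output Q = 88/3 + 67/3 = 155/3.

51.67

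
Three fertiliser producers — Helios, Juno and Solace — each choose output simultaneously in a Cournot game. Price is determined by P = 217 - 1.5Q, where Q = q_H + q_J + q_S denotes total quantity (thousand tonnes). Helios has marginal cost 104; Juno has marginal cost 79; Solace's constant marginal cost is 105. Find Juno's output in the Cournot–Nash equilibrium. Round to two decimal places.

31.50

Helios's profit: π_H = (217 - 1.5Q)q_H - (104q_H). Setting ∂π_H/∂q_H = 0: 113 - 3q_H - (3/2)(q_J + q_S) = 0.
Juno's profit: π_J = (217 - 1.5Q)q_J - (79q_J). Setting ∂π_J/∂q_J = 0: 138 - 3q_J - (3/2)(q_H + q_S) = 0.
Solace's profit: π_S = (217 - 1.5Q)q_S - (105q_S). Setting ∂π_S/∂q_S = 0: 112 - 3q_S - (3/2)(q_H + q_J) = 0.
Summing all 3 equations gives 363 − 6Q = 0, hence Q = 121/2.
Back-substituting: q_H = (113 − 363/4)/(3/2) = 89/6, q_J = (138 − 363/4)/(3/2) = 63/2, q_S = (112 − 363/4)/(3/2) = 85/6.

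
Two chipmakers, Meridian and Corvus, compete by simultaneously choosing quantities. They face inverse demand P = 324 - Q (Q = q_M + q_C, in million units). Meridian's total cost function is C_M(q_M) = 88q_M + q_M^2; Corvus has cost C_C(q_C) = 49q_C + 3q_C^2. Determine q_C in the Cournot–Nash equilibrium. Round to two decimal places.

Meridian's profit: π_M = (324 - Q)q_M - (88q_M + q_M²). Setting ∂π_M/∂q_M = 0: 236 - 4q_M - (q_C) = 0.
Corvus's first-order condition: 275 - 8q_C - (q_M) = 0.
So q_M = (236 - q_C)/4 and q_C = (275 - q_M)/8.
Substituting one into the other gives q_M = 1613/31 and q_C = 864/31.

27.87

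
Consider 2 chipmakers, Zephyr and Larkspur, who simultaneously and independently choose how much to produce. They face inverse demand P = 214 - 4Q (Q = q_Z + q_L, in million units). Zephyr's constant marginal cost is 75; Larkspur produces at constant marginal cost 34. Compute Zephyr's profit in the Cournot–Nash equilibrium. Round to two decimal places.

Zephyr's profit: π_Z = (214 - 4Q)q_Z - (75q_Z). Setting ∂π_Z/∂q_Z = 0: 139 - 8q_Z - 4(q_L) = 0.
Larkspur's profit: π_L = (214 - 4Q)q_L - (34q_L). Setting ∂π_L/∂q_L = 0: 180 - 8q_L - 4(q_Z) = 0.
So q_Z = (139 - 4q_L)/8 and q_L = (180 - 4q_Z)/8.
Solving the pair: q_Z = 49/6, q_L = 221/12.
Price P = 214 - 4·(319/12) = 323/3.
Zephyr's profit: (323/3 - 75)·(49/6) = 266.7778.

266.78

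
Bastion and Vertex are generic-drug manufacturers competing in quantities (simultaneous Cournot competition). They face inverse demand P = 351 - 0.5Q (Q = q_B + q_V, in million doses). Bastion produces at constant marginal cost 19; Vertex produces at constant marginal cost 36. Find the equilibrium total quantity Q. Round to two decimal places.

Bastion's profit: π_B = (351 - 0.5Q)q_B - (19q_B). Setting ∂π_B/∂q_B = 0: 332 - q_B - (1/2)(q_V) = 0.
Vertex's profit: π_V = (351 - 0.5Q)q_V - (36q_V). Setting ∂π_V/∂q_V = 0: 315 - q_V - (1/2)(q_B) = 0.
Best responses: q_B = (332 - (1/2)q_V), q_V = (315 - (1/2)q_B).
Substituting one into the other gives q_B = 698/3 and q_V = 596/3.
Total output Q = 698/3 + 596/3 = 1294/3.

431.33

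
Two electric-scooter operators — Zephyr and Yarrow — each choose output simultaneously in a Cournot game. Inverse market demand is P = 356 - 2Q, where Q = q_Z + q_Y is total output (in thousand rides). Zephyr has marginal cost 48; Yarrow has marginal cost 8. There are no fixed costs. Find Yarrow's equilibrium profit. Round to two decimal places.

8363.56

Zephyr's profit: π_Z = (356 - 2Q)q_Z - (48q_Z). Setting ∂π_Z/∂q_Z = 0: 308 - 4q_Z - 2(q_Y) = 0.
Yarrow's profit: π_Y = (356 - 2Q)q_Y - (8q_Y). Setting ∂π_Y/∂q_Y = 0: 348 - 4q_Y - 2(q_Z) = 0.
So q_Z = (308 - 2q_Y)/4 and q_Y = (348 - 2q_Z)/4.
Solving the pair: q_Z = 134/3, q_Y = 194/3.
Price P = 356 - 2·(328/3) = 412/3.
Yarrow's profit: (412/3 - 8)·(194/3) = 8363.5556.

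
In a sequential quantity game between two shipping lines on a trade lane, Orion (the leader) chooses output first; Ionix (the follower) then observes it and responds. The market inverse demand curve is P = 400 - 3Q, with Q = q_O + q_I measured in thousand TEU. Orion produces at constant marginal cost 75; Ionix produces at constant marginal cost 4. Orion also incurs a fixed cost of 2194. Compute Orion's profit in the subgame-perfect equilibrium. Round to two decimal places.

494.17

The follower Ionix best-responds to any q_O: π_I = (400 - 3Q)q_I - 4q_I.
∂π_I/∂q_I = 396 - 3q_O - 6q_I = 0 gives the reaction function q_I = (396 - 3q_O)/6.
The leader anticipates this reaction. Substituting into P = 400 - 3Q gives P = 202 - (3/2)q_O, so π_O = (202 - (3/2)q_O)q_O - 75q_O.
Leader FOC: 127 - 3q_O = 0, so q_O = 127/3.
Then q_I = (396 - 3·(127/3))/6 = 269/6.
Price P = 400 - 3·(523/6) = 277/2.
Orion's profit: (277/2 - 75)·(127/3) - 2194 = 494.1667.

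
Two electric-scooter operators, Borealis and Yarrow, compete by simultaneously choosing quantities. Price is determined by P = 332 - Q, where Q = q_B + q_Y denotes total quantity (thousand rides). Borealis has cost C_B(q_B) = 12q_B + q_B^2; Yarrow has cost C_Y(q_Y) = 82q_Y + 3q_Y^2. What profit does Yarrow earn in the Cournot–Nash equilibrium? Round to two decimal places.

1924.66

Borealis's profit: π_B = (332 - Q)q_B - (12q_B + q_B²). Setting ∂π_B/∂q_B = 0: 320 - 4q_B - (q_Y) = 0.
Yarrow's first-order condition: 250 - 8q_Y - (q_B) = 0.
Rearranging gives the reaction functions q_B = (320 - q_Y)/4 and q_Y = (250 - q_B)/8.
Substituting one into the other gives q_B = 74.5161 and q_Y = 680/31.
Price P = 332 - 96.4516 = 235.5484.
Yarrow's profit: 235.5484·(680/31) - 82·(680/31) - 3(680/31)² = 1924.6618.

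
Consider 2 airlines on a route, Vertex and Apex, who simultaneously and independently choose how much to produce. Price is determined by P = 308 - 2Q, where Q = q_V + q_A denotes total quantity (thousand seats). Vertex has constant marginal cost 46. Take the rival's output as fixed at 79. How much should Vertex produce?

With the rival's output fixed at 79, Vertex's profit is π_V = (308 - 2·79 - 2q_V)q_V - (46q_V) = (150 - 2q_V)q_V - (46q_V).
∂π_V/∂q_V = 104 - 4q_V = 0, so q_V = 26.

26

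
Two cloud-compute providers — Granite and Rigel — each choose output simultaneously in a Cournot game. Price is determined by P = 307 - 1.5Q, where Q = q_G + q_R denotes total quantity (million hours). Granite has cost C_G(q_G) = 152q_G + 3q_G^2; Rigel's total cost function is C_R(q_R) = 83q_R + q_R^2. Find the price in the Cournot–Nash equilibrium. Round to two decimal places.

Granite's profit: π_G = (307 - 1.5Q)q_G - (152q_G + 3q_G²). Setting ∂π_G/∂q_G = 0: 155 - 9q_G - (3/2)(q_R) = 0.
Rigel's profit: π_R = (307 - 1.5Q)q_R - (83q_R + q_R²). Setting ∂π_R/∂q_R = 0: 224 - 5q_R - (3/2)(q_G) = 0.
Best responses: q_G = (155 - (3/2)q_R)/9, q_R = (224 - (3/2)q_G)/5.
Solving the pair: q_G = 1756/171, q_R = 41.7193.
Total output Q = 51.9883, so price P = 307 - (3/2)·51.9883 = 229.0175.

229.02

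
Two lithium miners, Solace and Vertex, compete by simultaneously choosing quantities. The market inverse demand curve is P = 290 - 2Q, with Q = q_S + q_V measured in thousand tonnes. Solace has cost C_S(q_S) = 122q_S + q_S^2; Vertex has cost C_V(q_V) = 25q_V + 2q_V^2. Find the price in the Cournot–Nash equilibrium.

196

Solace's profit: π_S = (290 - 2Q)q_S - (122q_S + q_S²). Setting ∂π_S/∂q_S = 0: 168 - 6q_S - 2(q_V) = 0.
Vertex's profit: π_V = (290 - 2Q)q_V - (25q_V + 2q_V²). Setting ∂π_V/∂q_V = 0: 265 - 8q_V - 2(q_S) = 0.
Rearranging gives the reaction functions q_S = (168 - 2q_V)/6 and q_V = (265 - 2q_S)/8.
Solving the pair: q_S = 37/2, q_V = 57/2.
Total output Q = 47, so price P = 290 - 2·47 = 196.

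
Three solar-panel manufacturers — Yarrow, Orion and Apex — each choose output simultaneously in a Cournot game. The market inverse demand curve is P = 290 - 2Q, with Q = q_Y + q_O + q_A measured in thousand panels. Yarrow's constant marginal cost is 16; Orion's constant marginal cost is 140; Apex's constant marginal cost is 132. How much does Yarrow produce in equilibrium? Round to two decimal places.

64.25

Yarrow's profit: π_Y = (290 - 2Q)q_Y - (16q_Y). Setting ∂π_Y/∂q_Y = 0: 274 - 4q_Y - 2(q_O + q_A) = 0.
Orion's first-order condition: 150 - 4q_O - 2(q_Y + q_A) = 0.
Apex's first-order condition: 158 - 4q_A - 2(q_Y + q_O) = 0.
Summing all 3 equations gives 582 − 8Q = 0, hence Q = 291/4.
Back-substituting: q_Y = (274 − 291/2)/2 = 257/4, q_O = (150 − 291/2)/2 = 9/4, q_A = (158 − 291/2)/2 = 25/4.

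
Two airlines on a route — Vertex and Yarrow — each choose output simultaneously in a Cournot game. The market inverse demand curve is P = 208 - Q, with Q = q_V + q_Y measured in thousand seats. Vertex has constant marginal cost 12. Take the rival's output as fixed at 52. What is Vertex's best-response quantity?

With the rival's output fixed at 52, Vertex's profit is π_V = (208 - 52 - q_V)q_V - (12q_V) = (156 - q_V)q_V - (12q_V).
∂π_V/∂q_V = 144 - 2q_V = 0, so q_V = 72.

72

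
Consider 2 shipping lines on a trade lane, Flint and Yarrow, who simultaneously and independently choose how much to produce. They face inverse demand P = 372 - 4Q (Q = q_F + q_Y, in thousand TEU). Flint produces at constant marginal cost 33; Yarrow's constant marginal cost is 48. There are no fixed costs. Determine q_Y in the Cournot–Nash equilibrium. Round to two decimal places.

25.75

Flint's profit: π_F = (372 - 4Q)q_F - (33q_F). Setting ∂π_F/∂q_F = 0: 339 - 8q_F - 4(q_Y) = 0.
Yarrow's first-order condition: 324 - 8q_Y - 4(q_F) = 0.
Best responses: q_F = (339 - 4q_Y)/8, q_Y = (324 - 4q_F)/8.
Substituting one into the other gives q_F = 59/2 and q_Y = 103/4.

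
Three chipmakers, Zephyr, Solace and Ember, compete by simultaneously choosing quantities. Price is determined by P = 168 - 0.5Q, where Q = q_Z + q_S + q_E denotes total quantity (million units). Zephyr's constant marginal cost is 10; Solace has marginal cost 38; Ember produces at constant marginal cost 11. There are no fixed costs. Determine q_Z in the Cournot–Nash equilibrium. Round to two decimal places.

Zephyr's profit: π_Z = (168 - 0.5Q)q_Z - (10q_Z). Setting ∂π_Z/∂q_Z = 0: 158 - q_Z - (1/2)(q_S + q_E) = 0.
Solace's first-order condition: 130 - q_S - (1/2)(q_Z + q_E) = 0.
Ember's first-order condition: 157 - q_E - (1/2)(q_Z + q_S) = 0.
Adding the 3 conditions: 445 − Q − Q = 0, i.e. Q = 445/2.
Back-substituting: q_Z = (158 − 445/4)/(1/2) = 187/2, q_S = (130 − 445/4)/(1/2) = 75/2, q_E = (157 − 445/4)/(1/2) = 183/2.

93.50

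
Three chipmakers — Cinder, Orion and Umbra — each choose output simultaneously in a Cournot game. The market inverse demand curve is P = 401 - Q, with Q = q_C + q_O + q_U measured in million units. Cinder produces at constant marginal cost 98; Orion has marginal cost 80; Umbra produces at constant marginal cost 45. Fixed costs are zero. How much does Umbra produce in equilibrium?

Cinder's profit: π_C = (401 - Q)q_C - (98q_C). Setting ∂π_C/∂q_C = 0: 303 - 2q_C - (q_O + q_U) = 0.
Orion's profit: π_O = (401 - Q)q_O - (80q_O). Setting ∂π_O/∂q_O = 0: 321 - 2q_O - (q_C + q_U) = 0.
Umbra's profit: π_U = (401 - Q)q_U - (45q_U). Setting ∂π_U/∂q_U = 0: 356 - 2q_U - (q_C + q_O) = 0.
Adding the 3 first-order conditions: 980 − 4Q = 0, so Q = 245.
Back-substituting: q_C = (303 − 245) = 58, q_O = (321 − 245) = 76, q_U = (356 − 245) = 111.

111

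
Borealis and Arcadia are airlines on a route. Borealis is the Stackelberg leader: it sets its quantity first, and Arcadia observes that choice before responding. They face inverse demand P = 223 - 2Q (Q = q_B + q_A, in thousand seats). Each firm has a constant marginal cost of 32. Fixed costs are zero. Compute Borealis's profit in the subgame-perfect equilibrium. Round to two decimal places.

2280.06

Solve by backward induction. Given q_B, the follower Arcadia maximises π_A = (223 - 2q_B - 2q_A)q_A - 32q_A.
Setting the follower's marginal profit to zero, 191 - 2q_B - 4q_A = 0, i.e. q_A = (191 - 2q_B)/4.
Borealis substitutes q_A(q_B) into its own profit: π_B = q_B(223 - 2q_B - (191 - 2q_B)/2) - 32q_B = (255/2 - q_B)q_B - 32q_B.
Maximising: ∂π_B/∂q_B = 191/2 - 2q_B = 0, giving q_B = 191/4.
Then q_A = (191 - 2·(191/4))/4 = 191/8.
Price P = 223 - 2·(573/8) = 319/4.
Borealis's profit: (319/4 - 32)·(191/4) = 2280.0625.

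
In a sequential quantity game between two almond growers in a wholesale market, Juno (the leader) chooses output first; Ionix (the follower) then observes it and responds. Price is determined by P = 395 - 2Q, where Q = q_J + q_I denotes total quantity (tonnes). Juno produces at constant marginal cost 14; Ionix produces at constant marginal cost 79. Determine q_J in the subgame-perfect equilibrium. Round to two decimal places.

111.50

The follower Ionix best-responds to any q_J: π_I = (395 - 2Q)q_I - 79q_I.
Follower FOC: 316 - 2q_J - 4q_I = 0, so q_I(q_J) = (316 - 2q_J)/4.
The leader anticipates this reaction. Substituting into P = 395 - 2Q gives P = 237 - q_J, so π_J = (237 - q_J)q_J - 14q_J.
Leader FOC: 223 - 2q_J = 0, so q_J = 223/2.
Then q_I = (316 - 2·(223/2))/4 = 93/4.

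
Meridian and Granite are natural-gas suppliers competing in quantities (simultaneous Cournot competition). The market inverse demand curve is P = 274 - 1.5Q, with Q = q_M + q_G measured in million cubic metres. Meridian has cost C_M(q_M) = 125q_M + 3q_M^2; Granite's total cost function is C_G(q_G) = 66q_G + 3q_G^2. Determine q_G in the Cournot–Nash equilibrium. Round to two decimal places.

Meridian's profit: π_M = (274 - 1.5Q)q_M - (125q_M + 3q_M²). Setting ∂π_M/∂q_M = 0: 149 - 9q_M - (3/2)(q_G) = 0.
Granite's profit: π_G = (274 - 1.5Q)q_G - (66q_G + 3q_G²). Setting ∂π_G/∂q_G = 0: 208 - 9q_G - (3/2)(q_M) = 0.
Best responses: q_M = (149 - (3/2)q_G)/9, q_G = (208 - (3/2)q_M)/9.
Substituting one into the other gives q_M = 196/15 and q_G = 314/15.

20.93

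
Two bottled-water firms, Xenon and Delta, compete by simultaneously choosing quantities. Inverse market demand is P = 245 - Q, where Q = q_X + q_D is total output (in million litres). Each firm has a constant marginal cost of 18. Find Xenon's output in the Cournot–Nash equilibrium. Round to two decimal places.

A representative firm's profit is π_i = q_i(245 - Q) - 18q_i.
Setting ∂π_i/∂q_i = 0 with rivals' quantities fixed: 227 - 2q_i - q_j = 0.
By symmetry each firm produces the same amount; substituting q_j = q_i yields q_i = 227/3.

75.67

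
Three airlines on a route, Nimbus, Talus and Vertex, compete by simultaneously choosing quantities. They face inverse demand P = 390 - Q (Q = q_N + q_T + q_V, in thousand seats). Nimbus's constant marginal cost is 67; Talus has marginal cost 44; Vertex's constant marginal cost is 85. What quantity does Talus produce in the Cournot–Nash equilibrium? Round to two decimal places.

Nimbus's profit: π_N = (390 - Q)q_N - (67q_N). Setting ∂π_N/∂q_N = 0: 323 - 2q_N - (q_T + q_V) = 0.
Talus's profit: π_T = (390 - Q)q_T - (44q_T). Setting ∂π_T/∂q_T = 0: 346 - 2q_T - (q_N + q_V) = 0.
Vertex's first-order condition: 305 - 2q_V - (q_N + q_T) = 0.
Summing all 3 equations gives 974 − 4Q = 0, hence Q = 487/2.
Back-substituting: q_N = (323 − 487/2) = 159/2, q_T = (346 − 487/2) = 205/2, q_V = (305 − 487/2) = 123/2.

102.50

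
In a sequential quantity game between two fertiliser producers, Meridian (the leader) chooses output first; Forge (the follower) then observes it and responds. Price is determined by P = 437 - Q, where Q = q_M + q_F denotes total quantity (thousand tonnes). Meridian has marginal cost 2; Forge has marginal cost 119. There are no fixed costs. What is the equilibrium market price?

140

The follower Forge best-responds to any q_M: π_F = (437 - Q)q_F - 119q_F.
∂π_F/∂q_F = 318 - q_M - 2q_F = 0 gives the reaction function q_F = (318 - q_M)/2.
The leader anticipates this reaction. Substituting into P = 437 - Q gives P = 278 - (1/2)q_M, so π_M = (278 - (1/2)q_M)q_M - 2q_M.
Leader FOC: 276 - q_M = 0, so q_M = 276.
Then q_F = (318 - 276)/2 = 21.
Total output Q = 297, so price P = 437 - 297 = 140.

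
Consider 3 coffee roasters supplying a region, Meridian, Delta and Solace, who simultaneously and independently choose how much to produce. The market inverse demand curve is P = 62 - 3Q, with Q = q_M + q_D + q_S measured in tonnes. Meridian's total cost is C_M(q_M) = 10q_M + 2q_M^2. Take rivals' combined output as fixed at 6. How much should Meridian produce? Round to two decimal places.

3.40

With rivals' combined output fixed at 6, Meridian's profit is π_M = (62 - 3·6 - 3q_M)q_M - (10q_M + 2q_M²) = (44 - 3q_M)q_M - (10q_M + 2q_M²).
∂π_M/∂q_M = 34 - 10q_M = 0, so q_M = 17/5.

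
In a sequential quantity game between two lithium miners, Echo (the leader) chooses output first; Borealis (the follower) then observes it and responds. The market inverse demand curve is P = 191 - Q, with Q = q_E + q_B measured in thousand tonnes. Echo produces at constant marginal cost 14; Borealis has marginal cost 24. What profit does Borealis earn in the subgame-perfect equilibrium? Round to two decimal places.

The follower Borealis best-responds to any q_E: π_B = (191 - Q)q_B - 24q_B.
Setting the follower's marginal profit to zero, 167 - q_E - 2q_B = 0, i.e. q_B = (167 - q_E)/2.
The leader anticipates this reaction. Substituting into P = 191 - Q gives P = 215/2 - (1/2)q_E, so π_E = (215/2 - (1/2)q_E)q_E - 14q_E.
Maximising: ∂π_E/∂q_E = 187/2 - q_E = 0, giving q_E = 187/2.
Then q_B = (167 - 187/2)/2 = 147/4.
Price P = 191 - 521/4 = 243/4.
Borealis's profit: (243/4 - 24)·(147/4) = 1350.5625.

1350.56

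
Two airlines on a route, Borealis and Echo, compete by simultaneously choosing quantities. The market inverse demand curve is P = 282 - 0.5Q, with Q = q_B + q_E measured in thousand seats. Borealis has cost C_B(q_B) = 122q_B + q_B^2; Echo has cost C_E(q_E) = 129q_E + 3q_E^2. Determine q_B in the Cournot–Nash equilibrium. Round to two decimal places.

Borealis's profit: π_B = (282 - 0.5Q)q_B - (122q_B + q_B²). Setting ∂π_B/∂q_B = 0: 160 - 3q_B - (1/2)(q_E) = 0.
Echo's profit: π_E = (282 - 0.5Q)q_E - (129q_E + 3q_E²). Setting ∂π_E/∂q_E = 0: 153 - 7q_E - (1/2)(q_B) = 0.
Best responses: q_B = (160 - (1/2)q_E)/3, q_E = (153 - (1/2)q_B)/7.
Solving the pair: q_B = 50.2892, q_E = 1516/83.

50.29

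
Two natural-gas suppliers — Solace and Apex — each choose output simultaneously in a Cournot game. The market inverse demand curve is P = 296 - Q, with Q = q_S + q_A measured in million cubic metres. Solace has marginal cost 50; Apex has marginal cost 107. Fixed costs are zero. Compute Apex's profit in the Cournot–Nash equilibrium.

1936

Solace's profit: π_S = (296 - Q)q_S - (50q_S). Setting ∂π_S/∂q_S = 0: 246 - 2q_S - (q_A) = 0.
Apex's first-order condition: 189 - 2q_A - (q_S) = 0.
Best responses: q_S = (246 - q_A)/2, q_A = (189 - q_S)/2.
Solving the pair: q_S = 101, q_A = 44.
Price P = 296 - 145 = 151.
Apex's profit: (151 - 107)·44 = 1936.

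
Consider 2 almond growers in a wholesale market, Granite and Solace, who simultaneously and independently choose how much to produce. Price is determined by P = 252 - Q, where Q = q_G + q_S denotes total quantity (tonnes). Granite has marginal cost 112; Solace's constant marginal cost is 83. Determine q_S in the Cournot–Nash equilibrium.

66

Granite's profit: π_G = (252 - Q)q_G - (112q_G). Setting ∂π_G/∂q_G = 0: 140 - 2q_G - (q_S) = 0.
Solace's profit: π_S = (252 - Q)q_S - (83q_S). Setting ∂π_S/∂q_S = 0: 169 - 2q_S - (q_G) = 0.
Best responses: q_G = (140 - q_S)/2, q_S = (169 - q_G)/2.
Substituting one into the other gives q_G = 37 and q_S = 66.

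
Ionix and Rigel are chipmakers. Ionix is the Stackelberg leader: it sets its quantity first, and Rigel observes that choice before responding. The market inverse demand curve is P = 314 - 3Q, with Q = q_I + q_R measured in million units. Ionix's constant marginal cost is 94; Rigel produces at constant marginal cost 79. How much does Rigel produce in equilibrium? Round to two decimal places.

Solve by backward induction. Given q_I, the follower Rigel maximises π_R = (314 - 3q_I - 3q_R)q_R - 79q_R.
Follower FOC: 235 - 3q_I - 6q_R = 0, so q_R(q_I) = (235 - 3q_I)/6.
Ionix substitutes q_R(q_I) into its own profit: π_I = q_I(314 - 3q_I - (235 - 3q_I)/2) - 94q_I = (393/2 - (3/2)q_I)q_I - 94q_I.
Leader FOC: 205/2 - 3q_I = 0, so q_I = 205/6.
Then q_R = (235 - 3·(205/6))/6 = 265/12.

22.08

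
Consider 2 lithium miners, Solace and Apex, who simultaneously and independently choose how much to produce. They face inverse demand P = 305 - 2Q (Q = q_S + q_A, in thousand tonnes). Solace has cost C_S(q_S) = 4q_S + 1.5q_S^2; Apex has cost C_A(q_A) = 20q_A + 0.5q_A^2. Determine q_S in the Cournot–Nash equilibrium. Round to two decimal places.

Solace's profit: π_S = (305 - 2Q)q_S - (4q_S + (3/2)q_S²). Setting ∂π_S/∂q_S = 0: 301 - 7q_S - 2(q_A) = 0.
Apex's profit: π_A = (305 - 2Q)q_A - (20q_A + (1/2)q_A²). Setting ∂π_A/∂q_A = 0: 285 - 5q_A - 2(q_S) = 0.
Rearranging gives the reaction functions q_S = (301 - 2q_A)/7 and q_A = (285 - 2q_S)/5.
Substituting one into the other gives q_S = 935/31 and q_A = 1393/31.

30.16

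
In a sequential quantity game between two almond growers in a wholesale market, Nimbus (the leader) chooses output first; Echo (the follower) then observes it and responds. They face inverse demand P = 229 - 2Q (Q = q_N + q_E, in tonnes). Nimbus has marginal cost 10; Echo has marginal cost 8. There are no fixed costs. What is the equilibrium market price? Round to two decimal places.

64.25

The follower Echo best-responds to any q_N: π_E = (229 - 2Q)q_E - 8q_E.
∂π_E/∂q_E = 221 - 2q_N - 4q_E = 0 gives the reaction function q_E = (221 - 2q_N)/4.
The leader anticipates this reaction. Substituting into P = 229 - 2Q gives P = 237/2 - q_N, so π_N = (237/2 - q_N)q_N - 10q_N.
Maximising: ∂π_N/∂q_N = 217/2 - 2q_N = 0, giving q_N = 217/4.
Then q_E = (221 - 2·(217/4))/4 = 225/8.
Total output Q = 659/8, so price P = 229 - 2·(659/8) = 257/4.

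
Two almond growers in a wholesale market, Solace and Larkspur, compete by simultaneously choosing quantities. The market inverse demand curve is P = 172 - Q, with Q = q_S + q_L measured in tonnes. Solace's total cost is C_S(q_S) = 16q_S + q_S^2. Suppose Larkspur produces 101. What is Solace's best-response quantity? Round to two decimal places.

With the rival's output fixed at 101, Solace's profit is π_S = (172 - 101 - q_S)q_S - (16q_S + q_S²) = (71 - q_S)q_S - (16q_S + q_S²).
∂π_S/∂q_S = 55 - 4q_S = 0, so q_S = 55/4.

13.75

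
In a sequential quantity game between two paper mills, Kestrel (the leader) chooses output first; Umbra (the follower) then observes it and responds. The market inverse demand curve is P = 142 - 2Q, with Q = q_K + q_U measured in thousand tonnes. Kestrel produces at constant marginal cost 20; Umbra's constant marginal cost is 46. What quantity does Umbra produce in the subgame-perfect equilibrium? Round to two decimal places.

5.50

Solve by backward induction. Given q_K, the follower Umbra maximises π_U = (142 - 2q_K - 2q_U)q_U - 46q_U.
∂π_U/∂q_U = 96 - 2q_K - 4q_U = 0 gives the reaction function q_U = (96 - 2q_K)/4.
The leader anticipates this reaction. Substituting into P = 142 - 2Q gives P = 94 - q_K, so π_K = (94 - q_K)q_K - 20q_K.
Leader FOC: 74 - 2q_K = 0, so q_K = 37.
Then q_U = (96 - 2·37)/4 = 11/2.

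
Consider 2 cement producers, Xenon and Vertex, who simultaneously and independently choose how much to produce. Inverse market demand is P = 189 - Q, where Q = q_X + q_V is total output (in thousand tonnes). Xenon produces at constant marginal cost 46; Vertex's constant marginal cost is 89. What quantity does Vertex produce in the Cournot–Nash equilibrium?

Xenon's profit: π_X = (189 - Q)q_X - (46q_X). Setting ∂π_X/∂q_X = 0: 143 - 2q_X - (q_V) = 0.
Vertex's profit: π_V = (189 - Q)q_V - (89q_V). Setting ∂π_V/∂q_V = 0: 100 - 2q_V - (q_X) = 0.
Rearranging gives the reaction functions q_X = (143 - q_V)/2 and q_V = (100 - q_X)/2.
Solving the pair: q_X = 62, q_V = 19.

19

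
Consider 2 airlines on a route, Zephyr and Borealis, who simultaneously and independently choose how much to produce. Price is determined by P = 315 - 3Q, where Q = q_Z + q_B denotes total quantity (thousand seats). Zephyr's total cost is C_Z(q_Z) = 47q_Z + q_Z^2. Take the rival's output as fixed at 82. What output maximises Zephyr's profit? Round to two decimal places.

With the rival's output fixed at 82, Zephyr's profit is π_Z = (315 - 3·82 - 3q_Z)q_Z - (47q_Z + q_Z²) = (69 - 3q_Z)q_Z - (47q_Z + q_Z²).
∂π_Z/∂q_Z = 22 - 8q_Z = 0, so q_Z = 11/4.

2.75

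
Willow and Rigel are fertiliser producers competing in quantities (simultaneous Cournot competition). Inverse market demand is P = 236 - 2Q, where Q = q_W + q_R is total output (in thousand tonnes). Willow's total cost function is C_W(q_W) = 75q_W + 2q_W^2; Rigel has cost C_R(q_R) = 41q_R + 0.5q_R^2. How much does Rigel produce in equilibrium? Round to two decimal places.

34.39

Willow's profit: π_W = (236 - 2Q)q_W - (75q_W + 2q_W²). Setting ∂π_W/∂q_W = 0: 161 - 8q_W - 2(q_R) = 0.
Rigel's profit: π_R = (236 - 2Q)q_R - (41q_R + (1/2)q_R²). Setting ∂π_R/∂q_R = 0: 195 - 5q_R - 2(q_W) = 0.
So q_W = (161 - 2q_R)/8 and q_R = (195 - 2q_W)/5.
Solving the pair: q_W = 415/36, q_R = 619/18.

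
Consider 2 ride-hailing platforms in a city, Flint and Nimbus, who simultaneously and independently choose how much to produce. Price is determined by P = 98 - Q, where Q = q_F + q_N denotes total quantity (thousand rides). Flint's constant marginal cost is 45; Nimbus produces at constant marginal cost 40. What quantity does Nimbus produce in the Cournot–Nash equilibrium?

21

Flint's profit: π_F = (98 - Q)q_F - (45q_F). Setting ∂π_F/∂q_F = 0: 53 - 2q_F - (q_N) = 0.
Nimbus's first-order condition: 58 - 2q_N - (q_F) = 0.
Rearranging gives the reaction functions q_F = (53 - q_N)/2 and q_N = (58 - q_F)/2.
Substituting one into the other gives q_F = 16 and q_N = 21.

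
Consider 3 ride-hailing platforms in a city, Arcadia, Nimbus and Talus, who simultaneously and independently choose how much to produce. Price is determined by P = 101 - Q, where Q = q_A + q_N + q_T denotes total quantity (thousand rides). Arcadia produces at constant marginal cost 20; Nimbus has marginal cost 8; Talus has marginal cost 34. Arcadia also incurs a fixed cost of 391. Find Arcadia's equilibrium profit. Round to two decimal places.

Arcadia's profit: π_A = (101 - Q)q_A - (20q_A). Setting ∂π_A/∂q_A = 0: 81 - 2q_A - (q_N + q_T) = 0.
Nimbus's profit: π_N = (101 - Q)q_N - (8q_N). Setting ∂π_N/∂q_N = 0: 93 - 2q_N - (q_A + q_T) = 0.
Talus's profit: π_T = (101 - Q)q_T - (34q_T). Setting ∂π_T/∂q_T = 0: 67 - 2q_T - (q_A + q_N) = 0.
Summing all 3 equations gives 241 − 4Q = 0, hence Q = 241/4.
Back-substituting: q_A = (81 − 241/4) = 83/4, q_N = (93 − 241/4) = 131/4, q_T = (67 − 241/4) = 27/4.
Price P = 101 - 241/4 = 163/4.
Arcadia's profit: (163/4 - 20)·(83/4) - 391 = 633/16.

39.56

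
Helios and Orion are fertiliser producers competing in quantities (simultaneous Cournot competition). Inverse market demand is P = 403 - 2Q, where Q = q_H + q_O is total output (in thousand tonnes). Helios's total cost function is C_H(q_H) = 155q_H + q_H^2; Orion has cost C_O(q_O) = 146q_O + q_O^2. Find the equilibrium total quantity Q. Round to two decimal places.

63.13

Helios's profit: π_H = (403 - 2Q)q_H - (155q_H + q_H²). Setting ∂π_H/∂q_H = 0: 248 - 6q_H - 2(q_O) = 0.
Orion's profit: π_O = (403 - 2Q)q_O - (146q_O + q_O²). Setting ∂π_O/∂q_O = 0: 257 - 6q_O - 2(q_H) = 0.
Best responses: q_H = (248 - 2q_O)/6, q_O = (257 - 2q_H)/6.
Solving the pair: q_H = 487/16, q_O = 523/16.
Total output Q = 487/16 + 523/16 = 505/8.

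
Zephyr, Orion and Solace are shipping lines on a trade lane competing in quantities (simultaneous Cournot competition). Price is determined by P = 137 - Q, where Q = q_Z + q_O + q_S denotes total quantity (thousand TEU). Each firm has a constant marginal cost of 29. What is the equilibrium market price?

56

Each firm earns π_i = (137 - Q)q_i - 29q_i.
Setting ∂π_i/∂q_i = 0 with rivals' quantities fixed: 108 - 2q_i - Σ_{j≠i} q_j = 0.
By symmetry each firm produces the same amount; substituting Σ_{j≠i} q_j = 2q_i yields q_i = 108/4 = 27.
Total output Q = 81, so price P = 137 - 81 = 56.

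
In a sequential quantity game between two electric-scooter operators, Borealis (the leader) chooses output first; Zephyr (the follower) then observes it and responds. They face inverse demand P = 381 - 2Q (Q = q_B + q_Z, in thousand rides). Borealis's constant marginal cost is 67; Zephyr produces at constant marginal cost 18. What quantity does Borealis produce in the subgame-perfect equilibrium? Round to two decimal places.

The follower Zephyr best-responds to any q_B: π_Z = (381 - 2Q)q_Z - 18q_Z.
Follower FOC: 363 - 2q_B - 4q_Z = 0, so q_Z(q_B) = (363 - 2q_B)/4.
The leader anticipates this reaction. Substituting into P = 381 - 2Q gives P = 399/2 - q_B, so π_B = (399/2 - q_B)q_B - 67q_B.
The leader's first-order condition 265/2 - 2q_B = 0 yields q_B = 265/4.
Then q_Z = (363 - 2·(265/4))/4 = 461/8.

66.25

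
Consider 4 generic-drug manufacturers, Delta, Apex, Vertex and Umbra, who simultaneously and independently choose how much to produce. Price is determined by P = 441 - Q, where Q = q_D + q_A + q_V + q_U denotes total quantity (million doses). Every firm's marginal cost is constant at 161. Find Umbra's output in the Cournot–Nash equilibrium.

56

A representative firm's profit is π_i = q_i(441 - Q) - 161q_i.
First-order condition (treating rivals' output as given): 280 - 2q_i - Σ_{j≠i} q_j = 0.
With identical firms every q_j equals q_i, so Σ_{j≠i} q_j = 3q_i and 280 = 5q_i, giving q_i = 56.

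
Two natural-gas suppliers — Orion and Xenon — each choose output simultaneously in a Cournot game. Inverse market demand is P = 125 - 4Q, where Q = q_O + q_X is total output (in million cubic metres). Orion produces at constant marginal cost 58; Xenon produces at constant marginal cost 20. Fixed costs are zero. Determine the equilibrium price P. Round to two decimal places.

Orion's profit: π_O = (125 - 4Q)q_O - (58q_O). Setting ∂π_O/∂q_O = 0: 67 - 8q_O - 4(q_X) = 0.
Xenon's first-order condition: 105 - 8q_X - 4(q_O) = 0.
So q_O = (67 - 4q_X)/8 and q_X = (105 - 4q_O)/8.
Substituting one into the other gives q_O = 29/12 and q_X = 143/12.
Total output Q = 43/3, so price P = 125 - 4·(43/3) = 203/3.

67.67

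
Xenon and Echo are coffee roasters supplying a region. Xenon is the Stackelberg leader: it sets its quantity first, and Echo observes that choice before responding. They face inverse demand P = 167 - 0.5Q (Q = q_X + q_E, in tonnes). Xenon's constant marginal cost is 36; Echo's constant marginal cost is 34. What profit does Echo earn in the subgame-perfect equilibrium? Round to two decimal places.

2346.13

The follower Echo best-responds to any q_X: π_E = (167 - 0.5Q)q_E - 34q_E.
Follower FOC: 133 - (1/2)q_X - q_E = 0, so q_E(q_X) = (133 - (1/2)q_X).
The leader anticipates this reaction. Substituting into P = 167 - 0.5Q gives P = 201/2 - (1/4)q_X, so π_X = (201/2 - (1/4)q_X)q_X - 36q_X.
Maximising: ∂π_X/∂q_X = 129/2 - (1/2)q_X = 0, giving q_X = 129.
Then q_E = (133 - (1/2)·129) = 137/2.
Price P = 167 - (1/2)·(395/2) = 273/4.
Echo's profit: (273/4 - 34)·(137/2) = 2346.1250.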